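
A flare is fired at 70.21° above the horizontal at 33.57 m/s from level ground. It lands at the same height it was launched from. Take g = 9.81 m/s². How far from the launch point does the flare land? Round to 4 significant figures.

73.19 m

Components: v_x = 33.57 cos 70.21° = 11.366 m/s, v_y = 33.57 sin 70.21° = 31.587 m/s.
Time of flight (same landing height): t = 2 v_y / g = 2 × 31.587 / 9.81 = 6.4398 s.
Range: R = v_x · t = 11.366 × 6.4398 = 73.19 m.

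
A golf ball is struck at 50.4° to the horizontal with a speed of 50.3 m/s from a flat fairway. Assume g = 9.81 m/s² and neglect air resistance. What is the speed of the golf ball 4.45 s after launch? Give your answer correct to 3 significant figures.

32.4 m/s

v_x = 50.3 cos 50.4° = 32.06 m/s (constant).
v_y(t) = 50.3 sin 50.4° − g t = 38.76 − 9.81 × 4.45 = -4.895 m/s.
Speed = √(v_x² + v_y²) = √(1028 + 23.96) = 32.4 m/s.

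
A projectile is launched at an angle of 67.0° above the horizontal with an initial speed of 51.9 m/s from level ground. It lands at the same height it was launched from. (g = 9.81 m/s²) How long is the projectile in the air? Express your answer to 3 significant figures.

9.74 s

Vertical component: v_y = 51.9 sin 67.0° = 47.77 m/s.
For a projectile landing at launch height, time of flight is t = 2 v_y / g = 2 × 47.77 / 9.81 = 9.74 s.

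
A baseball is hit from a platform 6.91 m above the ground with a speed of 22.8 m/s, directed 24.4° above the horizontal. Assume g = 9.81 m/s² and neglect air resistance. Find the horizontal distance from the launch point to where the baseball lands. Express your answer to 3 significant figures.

51.6 m

Components: v_x = 22.8 cos 24.4° = 20.76 m/s, v_y = 22.8 sin 24.4° = 9.419 m/s.
Vertical: 0 = 6.91 + 9.419 t − ½(9.81) t² ⇒ 4.905 t² − 9.419 t − 6.91 = 0.
t = [9.419 + √(88.72 + 135.6)] / 9.810 = 2.487 s.
Horizontal: R = v_x · t = 20.76 × 2.487 = 51.6 m.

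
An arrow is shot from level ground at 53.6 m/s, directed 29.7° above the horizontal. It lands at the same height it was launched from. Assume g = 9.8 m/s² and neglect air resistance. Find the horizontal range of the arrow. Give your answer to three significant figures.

Components: v_x = 53.6 cos 29.7° = 46.56 m/s, v_y = 53.6 sin 29.7° = 26.56 m/s.
Time of flight (same landing height): t = 2 v_y / g = 2 × 26.56 / 9.8 = 5.420 s.
Range: R = v_x · t = 46.56 × 5.420 = 252 m.

252 m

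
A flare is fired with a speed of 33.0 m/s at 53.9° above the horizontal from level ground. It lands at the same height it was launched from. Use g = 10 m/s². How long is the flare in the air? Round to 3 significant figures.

Vertical component: v_y = 33.0 sin 53.9° = 26.66 m/s.
For a projectile landing at launch height, time of flight is t = 2 v_y / g = 2 × 26.66 / 10 = 5.33 s.

5.33 s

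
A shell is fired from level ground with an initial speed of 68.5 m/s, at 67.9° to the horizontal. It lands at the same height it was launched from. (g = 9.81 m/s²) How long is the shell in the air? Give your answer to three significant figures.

Vertical component: v_y = 68.5 sin 67.9° = 63.47 m/s.
For a projectile landing at launch height, time of flight is t = 2 v_y / g = 2 × 63.47 / 9.81 = 12.9 s.

12.9 s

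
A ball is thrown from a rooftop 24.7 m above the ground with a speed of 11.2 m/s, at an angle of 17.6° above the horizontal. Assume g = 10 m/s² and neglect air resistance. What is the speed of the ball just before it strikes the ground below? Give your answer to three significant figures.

24.9 m/s

v_x = 11.2 cos 17.6° = 10.68 m/s is unchanged throughout.
For the vertical component, v_y² = v_y0² + 2 g h = (3.387)² + 2×10×24.7 = 505.5, so |v_y| = 22.48 m/s.
Impact speed = √(v_x² + v_y²) = √(114.1 + 505.5) = 24.9 m/s.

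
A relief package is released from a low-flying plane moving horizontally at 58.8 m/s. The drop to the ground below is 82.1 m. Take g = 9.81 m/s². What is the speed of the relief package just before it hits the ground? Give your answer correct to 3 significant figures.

Fall time: t = √(2 × 82.1 / 9.81) = 4.091 s.
At impact: v_x = 58.8 m/s (unchanged), v_y = g t = 9.81 × 4.091 = 40.13 m/s.
Speed = √(v_x² + v_y²) = √(3457 + 1610) = 71.2 m/s.

71.2 m/s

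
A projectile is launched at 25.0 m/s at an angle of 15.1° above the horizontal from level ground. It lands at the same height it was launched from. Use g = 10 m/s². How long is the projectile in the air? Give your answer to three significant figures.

1.30 s

Vertical component: v_y = 25.0 sin 15.1° = 6.513 m/s.
For a projectile landing at launch height, time of flight is t = 2 v_y / g = 2 × 6.513 / 10 = 1.30 s.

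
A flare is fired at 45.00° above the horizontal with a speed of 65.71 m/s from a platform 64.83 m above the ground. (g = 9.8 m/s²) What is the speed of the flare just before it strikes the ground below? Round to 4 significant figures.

v_x = 65.71 cos 45.00° = 46.464 m/s is unchanged throughout.
For the vertical component, v_y² = v_y0² + 2 g h = (46.464)² + 2×9.8×64.83 = 3429.6, so |v_y| = 58.563 m/s.
Impact speed = √(v_x² + v_y²) = √(2158.9 + 3429.6) = 74.76 m/s.

74.76 m/s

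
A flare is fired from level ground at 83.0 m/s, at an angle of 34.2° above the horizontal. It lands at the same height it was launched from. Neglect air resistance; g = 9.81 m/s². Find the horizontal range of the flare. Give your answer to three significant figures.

For level ground, R = v₀² sin(2θ) / g.
sin(2 × 34.2°) = sin 68.40° = 0.9298.
R = (83.0)² × 0.9298 / 9.81 = 653 m.

653 m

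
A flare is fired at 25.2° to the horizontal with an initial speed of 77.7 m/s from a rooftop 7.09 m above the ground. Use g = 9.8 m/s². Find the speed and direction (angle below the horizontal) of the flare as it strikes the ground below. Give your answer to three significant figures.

78.6 m/s at 26.5° below the horizontal

v_x = 77.7 cos 25.2° = 70.31 m/s (constant).
|v_y| at impact = √((33.08)² + 2×9.8×7.09) = 35.12 m/s.
Speed = √(70.31² + 35.12²) = 78.6 m/s; angle = arctan(35.12/70.31) = 26.5° below horizontal.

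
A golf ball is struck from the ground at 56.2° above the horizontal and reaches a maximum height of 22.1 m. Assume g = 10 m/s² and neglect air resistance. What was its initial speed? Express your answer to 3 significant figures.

25.3 m/s

At maximum height v_y = 0, so (v₀ sin θ)² = 2 g H.
v₀ sin 56.2° = √(2 × 10 × 22.1) = 21.02 m/s.
v₀ = 21.02 / sin 56.2° = 21.02 / 0.8310 = 25.3 m/s.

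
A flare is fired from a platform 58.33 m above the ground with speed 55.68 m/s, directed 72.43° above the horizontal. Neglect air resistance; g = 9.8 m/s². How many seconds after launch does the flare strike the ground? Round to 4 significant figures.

11.84 s

Vertical component: v_y = 55.68 sin 72.43° = 53.082 m/s.
Taking up as positive with launch at y = 58.33 m, landing at y = 0: 0 = 58.33 + 53.082 t − ½(9.8) t².
Solving 4.900 t² − 53.082 t − 58.33 = 0 gives t = [53.082 + √(53.082² + 4·4.900·58.33)] / 9.800 = 11.84 s.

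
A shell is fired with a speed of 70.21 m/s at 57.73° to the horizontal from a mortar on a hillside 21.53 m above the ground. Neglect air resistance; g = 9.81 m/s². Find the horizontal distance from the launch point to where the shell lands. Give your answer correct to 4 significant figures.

466.9 m

Components: v_x = 70.21 cos 57.73° = 37.486 m/s, v_y = 70.21 sin 57.73° = 59.365 m/s.
Vertical: 0 = 21.53 + 59.365 t − ½(9.81) t² ⇒ 4.905 t² − 59.365 t − 21.53 = 0.
t = [59.365 + √(3524.2 + 422.42)] / 9.810 = 12.455 s.
Horizontal: R = v_x · t = 37.486 × 12.455 = 466.9 m.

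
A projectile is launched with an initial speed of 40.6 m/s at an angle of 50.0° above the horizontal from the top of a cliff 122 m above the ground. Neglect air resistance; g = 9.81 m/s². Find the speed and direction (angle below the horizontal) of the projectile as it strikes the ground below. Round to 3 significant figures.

63.6 m/s at 65.8° below the horizontal

v_x = 40.6 cos 50.0° = 26.10 m/s (constant).
|v_y| at impact = √((31.10)² + 2×9.81×122) = 57.97 m/s.
Speed = √(26.10² + 57.97²) = 63.6 m/s; angle = arctan(57.97/26.10) = 65.8° below horizontal.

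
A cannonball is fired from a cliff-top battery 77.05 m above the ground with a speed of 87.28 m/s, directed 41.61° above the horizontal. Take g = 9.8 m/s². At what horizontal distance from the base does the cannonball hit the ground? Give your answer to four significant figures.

Components: v_x = 87.28 cos 41.61° = 65.258 m/s, v_y = 87.28 sin 41.61° = 57.959 m/s.
Vertical: 0 = 77.05 + 57.959 t − ½(9.8) t² ⇒ 4.900 t² − 57.959 t − 77.05 = 0.
t = [57.959 + √(3359.2 + 1510.2)] / 9.800 = 13.035 s.
Horizontal: R = v_x · t = 65.258 × 13.035 = 850.6 m.

850.6 m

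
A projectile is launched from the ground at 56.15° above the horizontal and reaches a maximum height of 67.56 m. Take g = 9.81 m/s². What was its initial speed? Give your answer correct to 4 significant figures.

43.84 m/s

At maximum height v_y = 0, so (v₀ sin θ)² = 2 g H.
v₀ sin 56.15° = √(2 × 9.81 × 67.56) = 36.408 m/s.
v₀ = 36.408 / sin 56.15° = 36.408 / 0.8305 = 43.84 m/s.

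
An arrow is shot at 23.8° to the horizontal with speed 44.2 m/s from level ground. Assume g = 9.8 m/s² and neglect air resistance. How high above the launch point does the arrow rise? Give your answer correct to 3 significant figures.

Vertical component of launch velocity: v_y = 44.2 sin 23.8° = 17.84 m/s.
At the highest point the vertical velocity is zero, so v_y² = 2 g h_max.
h_max = (17.84)² / (2 × 9.8) = 318.3 / 19.60 = 16.2 m.

16.2 m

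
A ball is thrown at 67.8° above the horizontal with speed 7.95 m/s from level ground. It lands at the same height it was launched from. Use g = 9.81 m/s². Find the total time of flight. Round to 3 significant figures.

1.50 s

Vertical component: v_y = 7.95 sin 67.8° = 7.361 m/s.
For a projectile landing at launch height, time of flight is t = 2 v_y / g = 2 × 7.361 / 9.81 = 1.50 s.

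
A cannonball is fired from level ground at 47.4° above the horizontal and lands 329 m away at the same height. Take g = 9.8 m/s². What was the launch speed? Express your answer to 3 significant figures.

56.9 m/s

On level ground, R = v₀² sin(2θ) / g, so v₀ = √(R g / sin 2θ).
sin(2 × 47.4°) = 0.9965.
v₀ = √(329 × 9.8 / 0.9965) = √3236 = 56.9 m/s.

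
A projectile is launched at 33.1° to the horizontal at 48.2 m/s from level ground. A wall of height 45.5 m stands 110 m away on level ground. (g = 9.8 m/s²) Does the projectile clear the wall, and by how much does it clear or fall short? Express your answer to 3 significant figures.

No — it falls 10.2 m short of clearing the wall.

v_x = 48.2 cos 33.1° = 40.38 m/s; v_y0 = 48.2 sin 33.1° = 26.32 m/s.
Time to reach the wall: t = 110 / 40.38 = 2.724 s.
Height at that point: y = 26.32×2.724 − 4.900×2.724² = 35.34 m.
That is 45.5 − 35.34 = 10.2 m below the top of the wall, so the projectile does not clear it.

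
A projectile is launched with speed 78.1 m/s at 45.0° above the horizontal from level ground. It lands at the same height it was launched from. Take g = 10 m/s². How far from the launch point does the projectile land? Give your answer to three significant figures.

Components: v_x = 78.1 cos 45.0° = 55.23 m/s, v_y = 78.1 sin 45.0° = 55.23 m/s.
Time of flight (same landing height): t = 2 v_y / g = 2 × 55.23 / 10 = 11.05 s.
Range: R = v_x · t = 55.23 × 11.05 = 610 m.

610 m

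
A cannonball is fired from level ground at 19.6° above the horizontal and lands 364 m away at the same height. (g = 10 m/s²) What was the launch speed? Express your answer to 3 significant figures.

75.9 m/s

On level ground, R = v₀² sin(2θ) / g, so v₀ = √(R g / sin 2θ).
sin(2 × 19.6°) = 0.6320.
v₀ = √(364 × 10 / 0.6320) = √5759 = 75.9 m/s.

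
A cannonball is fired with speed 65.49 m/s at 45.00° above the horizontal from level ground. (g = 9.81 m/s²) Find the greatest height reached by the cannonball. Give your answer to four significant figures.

109.3 m

Vertical component of launch velocity: v_y = 65.49 sin 45.00° = 46.308 m/s.
At the highest point the vertical velocity is zero, so v_y² = 2 g h_max.
h_max = (46.308)² / (2 × 9.81) = 2144.4 / 19.62 = 109.3 m.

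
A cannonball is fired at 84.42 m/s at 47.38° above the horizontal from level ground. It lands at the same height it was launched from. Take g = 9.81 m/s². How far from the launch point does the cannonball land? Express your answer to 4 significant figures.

724.0 m

For level ground, R = v₀² sin(2θ) / g.
sin(2 × 47.38°) = sin 94.760° = 0.9966.
R = (84.42)² × 0.9966 / 9.81 = 724.0 m.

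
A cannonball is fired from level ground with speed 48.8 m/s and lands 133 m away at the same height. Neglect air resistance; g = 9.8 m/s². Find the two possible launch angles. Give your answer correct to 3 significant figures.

Level-ground range: R = v₀² sin(2θ)/g ⇒ sin 2θ = R g / v₀² = 133×9.8/48.8² = 0.5473.
2θ = arcsin(0.5473) = 33.18° or 180° − 33.18° = 146.82°.
So θ = 16.6° or θ = 73.4°.

16.6° and 73.4°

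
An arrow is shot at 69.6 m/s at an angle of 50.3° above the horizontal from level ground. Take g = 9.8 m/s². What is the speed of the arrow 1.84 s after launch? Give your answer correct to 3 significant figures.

v_x = 69.6 cos 50.3° = 44.46 m/s (constant).
v_y(t) = 69.6 sin 50.3° − g t = 53.55 − 9.8 × 1.84 = 35.52 m/s.
Speed = √(v_x² + v_y²) = √(1977 + 1262) = 56.9 m/s.

56.9 m/s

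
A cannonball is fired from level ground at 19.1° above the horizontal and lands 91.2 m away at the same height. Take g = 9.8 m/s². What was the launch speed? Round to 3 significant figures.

38.0 m/s

On level ground, R = v₀² sin(2θ) / g, so v₀ = √(R g / sin 2θ).
sin(2 × 19.1°) = 0.6184.
v₀ = √(91.2 × 9.8 / 0.6184) = √1445 = 38.0 m/s.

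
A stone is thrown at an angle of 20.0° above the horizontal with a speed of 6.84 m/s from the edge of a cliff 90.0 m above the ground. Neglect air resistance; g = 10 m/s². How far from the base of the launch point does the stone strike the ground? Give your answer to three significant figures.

Components: v_x = 6.84 cos 20.0° = 6.427 m/s, v_y = 6.84 sin 20.0° = 2.339 m/s.
Vertical: 0 = 90.0 + 2.339 t − ½(10) t² ⇒ 5.000 t² − 2.339 t − 90.0 = 0.
t = [2.339 + √(5.471 + 1800)] / 10.00 = 4.483 s.
Horizontal: R = v_x · t = 6.427 × 4.483 = 28.8 m.

28.8 m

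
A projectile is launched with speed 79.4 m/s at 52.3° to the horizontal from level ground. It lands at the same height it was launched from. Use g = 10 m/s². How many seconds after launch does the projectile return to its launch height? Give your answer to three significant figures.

Vertical component: v_y = 79.4 sin 52.3° = 62.82 m/s.
For a projectile landing at launch height, time of flight is t = 2 v_y / g = 2 × 62.82 / 10 = 12.6 s.

12.6 s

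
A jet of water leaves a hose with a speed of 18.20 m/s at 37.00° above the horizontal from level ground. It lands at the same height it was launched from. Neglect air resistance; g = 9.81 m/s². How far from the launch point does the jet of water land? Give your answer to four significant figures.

For level ground, R = v₀² sin(2θ) / g.
sin(2 × 37.00°) = sin 74.000° = 0.9613.
R = (18.20)² × 0.9613 / 9.81 = 32.46 m.

32.46 m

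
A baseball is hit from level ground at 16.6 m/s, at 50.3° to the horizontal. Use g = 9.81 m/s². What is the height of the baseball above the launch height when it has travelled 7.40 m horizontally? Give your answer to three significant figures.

v_x = 16.6 cos 50.3° = 10.60 m/s, v_y0 = 16.6 sin 50.3° = 12.77 m/s.
Time to reach x = 7.40 m: t = x / v_x = 7.40 / 10.60 = 0.6981 s.
y = v_y0 t − ½ g t² = 12.77×0.6981 − 4.905×0.6981² = 6.52 m.

6.52 m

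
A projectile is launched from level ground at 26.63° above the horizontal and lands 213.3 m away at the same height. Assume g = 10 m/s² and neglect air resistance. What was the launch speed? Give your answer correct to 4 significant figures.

On level ground, R = v₀² sin(2θ) / g, so v₀ = √(R g / sin 2θ).
sin(2 × 26.63°) = 0.8014.
v₀ = √(213.3 × 10 / 0.8014) = √2661.6 = 51.59 m/s.

51.59 m/s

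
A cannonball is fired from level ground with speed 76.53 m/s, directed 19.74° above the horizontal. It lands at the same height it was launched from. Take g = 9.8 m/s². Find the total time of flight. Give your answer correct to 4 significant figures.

5.275 s

Vertical component: v_y = 76.53 sin 19.74° = 25.848 m/s.
For a projectile landing at launch height, time of flight is t = 2 v_y / g = 2 × 25.848 / 9.8 = 5.275 s.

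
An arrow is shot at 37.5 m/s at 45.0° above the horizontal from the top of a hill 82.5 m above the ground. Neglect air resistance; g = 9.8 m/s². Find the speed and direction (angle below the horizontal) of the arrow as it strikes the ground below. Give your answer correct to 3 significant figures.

v_x = 37.5 cos 45.0° = 26.52 m/s (constant).
|v_y| at impact = √((26.52)² + 2×9.8×82.5) = 48.17 m/s.
Speed = √(26.52² + 48.17²) = 55.0 m/s; angle = arctan(48.17/26.52) = 61.2° below horizontal.

55.0 m/s at 61.2° below the horizontal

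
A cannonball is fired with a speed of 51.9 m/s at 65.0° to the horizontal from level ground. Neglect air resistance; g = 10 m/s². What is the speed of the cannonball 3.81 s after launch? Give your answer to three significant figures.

v_x = 51.9 cos 65.0° = 21.93 m/s (constant).
v_y(t) = 51.9 sin 65.0° − g t = 47.04 − 10 × 3.81 = 8.940 m/s.
Speed = √(v_x² + v_y²) = √(480.9 + 79.92) = 23.7 m/s.

23.7 m/s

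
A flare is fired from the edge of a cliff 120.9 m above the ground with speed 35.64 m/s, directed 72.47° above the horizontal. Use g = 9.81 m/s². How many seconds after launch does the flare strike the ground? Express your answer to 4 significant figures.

9.518 s

Vertical component: v_y = 35.64 sin 72.47° = 33.985 m/s.
Taking up as positive with launch at y = 120.9 m, landing at y = 0: 0 = 120.9 + 33.985 t − ½(9.81) t².
Solving 4.905 t² − 33.985 t − 120.9 = 0 gives t = [33.985 + √(33.985² + 4·4.905·120.9)] / 9.810 = 9.518 s.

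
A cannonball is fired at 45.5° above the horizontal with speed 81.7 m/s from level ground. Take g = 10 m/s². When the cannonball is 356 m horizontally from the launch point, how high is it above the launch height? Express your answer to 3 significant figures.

169 m

v_x = 81.7 cos 45.5° = 57.26 m/s, v_y0 = 81.7 sin 45.5° = 58.27 m/s.
Time to reach x = 356 m: t = x / v_x = 356 / 57.26 = 6.217 s.
y = v_y0 t − ½ g t² = 58.27×6.217 − 5.000×6.217² = 169 m.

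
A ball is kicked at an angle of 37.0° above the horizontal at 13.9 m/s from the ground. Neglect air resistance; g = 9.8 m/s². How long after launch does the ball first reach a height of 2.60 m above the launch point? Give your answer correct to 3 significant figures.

v_y0 = 13.9 sin 37.0° = 8.365 m/s.
Set y = v_y0 t − ½ g t² = 2.60: 4.900 t² − 8.365 t + 2.60 = 0.
t = [8.365 ± √(69.97 − 50.96)] / 9.8 = (8.365 ± 4.360) / 9.8, giving t = 0.409 s or t = 1.30 s.
The ball is on the way up at the first time, so t = 0.409 s.

0.409 s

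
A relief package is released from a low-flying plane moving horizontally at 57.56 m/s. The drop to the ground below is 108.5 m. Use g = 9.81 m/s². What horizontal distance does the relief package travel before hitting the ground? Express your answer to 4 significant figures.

270.7 m

Initial vertical velocity is zero, so the fall time comes from h = ½ g t²: t = √(2 × 108.5 / 9.81) = 4.7032 s.
Horizontal motion is uniform at 57.56 m/s, so x = 57.56 × 4.7032 = 270.7 m.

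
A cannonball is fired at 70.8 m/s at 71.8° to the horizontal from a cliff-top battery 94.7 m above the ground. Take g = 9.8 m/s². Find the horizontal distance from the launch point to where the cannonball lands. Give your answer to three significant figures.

Components: v_x = 70.8 cos 71.8° = 22.11 m/s, v_y = 70.8 sin 71.8° = 67.26 m/s.
Vertical: 0 = 94.7 + 67.26 t − ½(9.8) t² ⇒ 4.900 t² − 67.26 t − 94.7 = 0.
t = [67.26 + √(4524 + 1856)] / 9.800 = 15.01 s.
Horizontal: R = v_x · t = 22.11 × 15.01 = 332 m.

332 m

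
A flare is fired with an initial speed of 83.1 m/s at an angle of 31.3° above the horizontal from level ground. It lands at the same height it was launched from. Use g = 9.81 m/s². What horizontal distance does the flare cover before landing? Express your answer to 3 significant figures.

For level ground, R = v₀² sin(2θ) / g.
sin(2 × 31.3°) = sin 62.60° = 0.8878.
R = (83.1)² × 0.8878 / 9.81 = 625 m.

625 m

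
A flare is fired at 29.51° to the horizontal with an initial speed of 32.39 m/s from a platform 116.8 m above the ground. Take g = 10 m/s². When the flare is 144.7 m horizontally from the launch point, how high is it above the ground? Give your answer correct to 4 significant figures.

66.94 m

v_x = 32.39 cos 29.51° = 28.188 m/s, v_y0 = 32.39 sin 29.51° = 15.955 m/s.
Time to reach x = 144.7 m: t = x / v_x = 144.7 / 28.188 = 5.1334 s.
y = 116.8 + v_y0 t − ½ g t² = 116.8 + 15.955×5.1334 − 5.000×5.1334² = 66.94 m.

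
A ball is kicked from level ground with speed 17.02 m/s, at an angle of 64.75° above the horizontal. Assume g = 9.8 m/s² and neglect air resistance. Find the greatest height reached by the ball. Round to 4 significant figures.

12.09 m

Vertical component of launch velocity: v_y = 17.02 sin 64.75° = 15.394 m/s.
At the highest point the vertical velocity is zero, so v_y² = 2 g h_max.
h_max = (15.394)² / (2 × 9.8) = 236.98 / 19.60 = 12.09 m.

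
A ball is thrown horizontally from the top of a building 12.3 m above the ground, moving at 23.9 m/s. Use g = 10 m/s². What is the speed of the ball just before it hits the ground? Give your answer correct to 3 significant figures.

28.6 m/s

Fall time: t = √(2 × 12.3 / 10) = 1.568 s.
At impact: v_x = 23.9 m/s (unchanged), v_y = g t = 10 × 1.568 = 15.68 m/s.
Speed = √(v_x² + v_y²) = √(571.2 + 245.9) = 28.6 m/s.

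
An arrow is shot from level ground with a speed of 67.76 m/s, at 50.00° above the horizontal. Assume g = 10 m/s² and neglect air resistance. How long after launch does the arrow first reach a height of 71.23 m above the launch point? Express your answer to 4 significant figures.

1.627 s

v_y0 = 67.76 sin 50.00° = 51.907 m/s.
Set y = v_y0 t − ½ g t² = 71.23: 5.000 t² − 51.907 t + 71.23 = 0.
t = [51.907 ± √(2694.3 − 1424.6)] / 10 = (51.907 ± 35.633) / 10, giving t = 1.627 s or t = 8.754 s.
The arrow is on the way up at the first time, so t = 1.627 s.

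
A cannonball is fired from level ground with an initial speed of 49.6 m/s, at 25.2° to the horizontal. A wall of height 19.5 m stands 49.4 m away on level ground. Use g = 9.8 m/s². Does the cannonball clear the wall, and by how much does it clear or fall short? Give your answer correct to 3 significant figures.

v_x = 49.6 cos 25.2° = 44.88 m/s; v_y0 = 49.6 sin 25.2° = 21.12 m/s.
Time to reach the wall: t = 49.4 / 44.88 = 1.101 s.
Height at that point: y = 21.12×1.101 − 4.900×1.101² = 17.31 m.
That is 19.5 − 17.31 = 2.19 m below the top of the wall, so the cannonball does not clear it.

No — it falls 2.19 m short of clearing the wall.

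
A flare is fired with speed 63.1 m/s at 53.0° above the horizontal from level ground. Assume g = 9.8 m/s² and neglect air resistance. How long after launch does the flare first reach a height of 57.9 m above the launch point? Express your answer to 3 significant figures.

1.32 s

v_y0 = 63.1 sin 53.0° = 50.39 m/s.
Set y = v_y0 t − ½ g t² = 57.9: 4.900 t² − 50.39 t + 57.9 = 0.
t = [50.39 ± √(2539 − 1135)] / 9.8 = (50.39 ± 37.47) / 9.8, giving t = 1.32 s or t = 8.97 s.
The flare is on the way up at the first time, so t = 1.32 s.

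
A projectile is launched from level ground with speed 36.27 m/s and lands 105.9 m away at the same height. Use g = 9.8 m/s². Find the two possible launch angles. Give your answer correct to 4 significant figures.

Level-ground range: R = v₀² sin(2θ)/g ⇒ sin 2θ = R g / v₀² = 105.9×9.8/36.27² = 0.7889.
2θ = arcsin(0.7889) = 52.083° or 180° − 52.083° = 127.917°.
So θ = 26.04° or θ = 63.96°.

26.04° and 63.96°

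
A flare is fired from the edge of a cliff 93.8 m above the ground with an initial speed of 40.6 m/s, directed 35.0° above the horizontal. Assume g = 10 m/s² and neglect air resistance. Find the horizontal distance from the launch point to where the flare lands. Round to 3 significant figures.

241 m

Components: v_x = 40.6 cos 35.0° = 33.26 m/s, v_y = 40.6 sin 35.0° = 23.29 m/s.
Vertical: 0 = 93.8 + 23.29 t − ½(10) t² ⇒ 5.000 t² − 23.29 t − 93.8 = 0.
t = [23.29 + √(542.4 + 1876)] / 10.00 = 7.247 s.
Horizontal: R = v_x · t = 33.26 × 7.247 = 241 m.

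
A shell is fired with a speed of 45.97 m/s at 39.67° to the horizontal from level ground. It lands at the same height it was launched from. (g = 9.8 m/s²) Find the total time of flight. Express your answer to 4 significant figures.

5.989 s

Vertical component: v_y = 45.97 sin 39.67° = 29.346 m/s.
For a projectile landing at launch height, time of flight is t = 2 v_y / g = 2 × 29.346 / 9.8 = 5.989 s.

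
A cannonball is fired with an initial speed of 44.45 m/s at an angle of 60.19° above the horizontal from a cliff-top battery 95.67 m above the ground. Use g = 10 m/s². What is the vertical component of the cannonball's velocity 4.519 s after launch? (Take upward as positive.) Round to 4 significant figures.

Initial vertical component: v_y0 = 44.45 sin 60.19° = 38.568 m/s.
v_y(t) = v_y0 − g t = 38.568 − 10 × 4.519 = -6.622 m/s.

-6.622 m/s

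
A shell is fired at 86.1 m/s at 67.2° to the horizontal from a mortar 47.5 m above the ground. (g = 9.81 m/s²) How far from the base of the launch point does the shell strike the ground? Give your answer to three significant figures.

Components: v_x = 86.1 cos 67.2° = 33.37 m/s, v_y = 86.1 sin 67.2° = 79.37 m/s.
Vertical: 0 = 47.5 + 79.37 t − ½(9.81) t² ⇒ 4.905 t² − 79.37 t − 47.5 = 0.
t = [79.37 + √(6300 + 932.0)] / 9.810 = 16.76 s.
Horizontal: R = v_x · t = 33.37 × 16.76 = 559 m.

559 m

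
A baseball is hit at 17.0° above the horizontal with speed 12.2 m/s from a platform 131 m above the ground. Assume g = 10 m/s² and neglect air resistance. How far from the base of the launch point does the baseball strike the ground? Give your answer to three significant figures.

64.0 m

Components: v_x = 12.2 cos 17.0° = 11.67 m/s, v_y = 12.2 sin 17.0° = 3.567 m/s.
Vertical: 0 = 131 + 3.567 t − ½(10) t² ⇒ 5.000 t² − 3.567 t − 131 = 0.
t = [3.567 + √(12.72 + 2620)] / 10.00 = 5.488 s.
Horizontal: R = v_x · t = 11.67 × 5.488 = 64.0 m.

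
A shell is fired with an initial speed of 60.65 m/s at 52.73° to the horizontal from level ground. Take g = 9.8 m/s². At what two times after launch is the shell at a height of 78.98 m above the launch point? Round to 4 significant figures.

v_y0 = 60.65 sin 52.73° = 48.265 m/s.
Set y = v_y0 t − ½ g t² = 78.98: 4.900 t² − 48.265 t + 78.98 = 0.
t = [48.265 ± √(2329.5 − 1548.0)] / 9.8 = (48.265 ± 27.955) / 9.8, giving t = 2.072 s or t = 7.778 s.
So the shell is at 78.98 m at t = 2.072 s (rising) and t = 7.778 s (falling).

2.072 s and 7.778 s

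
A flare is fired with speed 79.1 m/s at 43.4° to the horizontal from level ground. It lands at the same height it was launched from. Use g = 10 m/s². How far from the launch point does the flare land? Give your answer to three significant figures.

For level ground, R = v₀² sin(2θ) / g.
sin(2 × 43.4°) = sin 86.80° = 0.9984.
R = (79.1)² × 0.9984 / 10 = 625 m.

625 m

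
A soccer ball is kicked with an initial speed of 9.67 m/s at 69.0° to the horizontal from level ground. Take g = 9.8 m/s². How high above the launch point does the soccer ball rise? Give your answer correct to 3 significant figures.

Vertical component of launch velocity: v_y = 9.67 sin 69.0° = 9.028 m/s.
At the highest point the vertical velocity is zero, so v_y² = 2 g h_max.
h_max = (9.028)² / (2 × 9.8) = 81.50 / 19.60 = 4.16 m.

4.16 m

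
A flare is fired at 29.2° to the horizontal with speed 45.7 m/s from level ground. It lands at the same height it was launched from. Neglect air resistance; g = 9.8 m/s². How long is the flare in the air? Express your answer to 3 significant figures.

4.55 s

Vertical component: v_y = 45.7 sin 29.2° = 22.30 m/s.
For a projectile landing at launch height, time of flight is t = 2 v_y / g = 2 × 22.30 / 9.8 = 4.55 s.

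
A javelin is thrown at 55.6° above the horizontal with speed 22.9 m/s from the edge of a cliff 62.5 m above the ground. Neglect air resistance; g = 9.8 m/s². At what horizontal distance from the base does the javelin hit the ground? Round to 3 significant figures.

77.5 m

Components: v_x = 22.9 cos 55.6° = 12.94 m/s, v_y = 22.9 sin 55.6° = 18.90 m/s.
Vertical: 0 = 62.5 + 18.90 t − ½(9.8) t² ⇒ 4.900 t² − 18.90 t − 62.5 = 0.
t = [18.90 + √(357.2 + 1225)] / 9.800 = 5.987 s.
Horizontal: R = v_x · t = 12.94 × 5.987 = 77.5 m.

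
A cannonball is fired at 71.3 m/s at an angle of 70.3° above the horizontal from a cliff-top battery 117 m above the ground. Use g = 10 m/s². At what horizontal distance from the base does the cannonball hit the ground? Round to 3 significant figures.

Components: v_x = 71.3 cos 70.3° = 24.03 m/s, v_y = 71.3 sin 70.3° = 67.13 m/s.
Vertical: 0 = 117 + 67.13 t − ½(10) t² ⇒ 5.000 t² − 67.13 t − 117 = 0.
t = [67.13 + √(4506 + 2340)] / 10.00 = 14.99 s.
Horizontal: R = v_x · t = 24.03 × 14.99 = 360 m.

360 m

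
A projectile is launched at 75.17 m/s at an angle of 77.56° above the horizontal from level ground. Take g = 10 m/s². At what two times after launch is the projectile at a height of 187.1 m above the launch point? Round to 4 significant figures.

v_y0 = 75.17 sin 77.56° = 73.405 m/s.
Set y = v_y0 t − ½ g t² = 187.1: 5.000 t² − 73.405 t + 187.1 = 0.
t = [73.405 ± √(5388.3 − 3742.0)] / 10 = (73.405 ± 40.575) / 10, giving t = 3.283 s or t = 11.40 s.
So the projectile is at 187.1 m at t = 3.283 s (rising) and t = 11.40 s (falling).

3.283 s and 11.40 s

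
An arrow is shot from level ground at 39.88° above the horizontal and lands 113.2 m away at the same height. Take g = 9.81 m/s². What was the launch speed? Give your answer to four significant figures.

On level ground, R = v₀² sin(2θ) / g, so v₀ = √(R g / sin 2θ).
sin(2 × 39.88°) = 0.9841.
v₀ = √(113.2 × 9.81 / 0.9841) = √1128.4 = 33.59 m/s.

33.59 m/s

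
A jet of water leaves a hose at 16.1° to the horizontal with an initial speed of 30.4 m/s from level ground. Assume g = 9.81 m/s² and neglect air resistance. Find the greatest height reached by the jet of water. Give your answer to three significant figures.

Vertical component of launch velocity: v_y = 30.4 sin 16.1° = 8.430 m/s.
At the highest point the vertical velocity is zero, so v_y² = 2 g h_max.
h_max = (8.430)² / (2 × 9.81) = 71.06 / 19.62 = 3.62 m.

3.62 m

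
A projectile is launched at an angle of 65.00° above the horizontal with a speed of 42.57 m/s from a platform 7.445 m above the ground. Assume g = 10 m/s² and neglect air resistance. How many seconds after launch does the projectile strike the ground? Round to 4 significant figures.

7.905 s

Vertical component: v_y = 42.57 sin 65.00° = 38.582 m/s.
Taking up as positive with launch at y = 7.445 m, landing at y = 0: 0 = 7.445 + 38.582 t − ½(10) t².
Solving 5.000 t² − 38.582 t − 7.445 = 0 gives t = [38.582 + √(38.582² + 4·5.000·7.445)] / 10.00 = 7.905 s.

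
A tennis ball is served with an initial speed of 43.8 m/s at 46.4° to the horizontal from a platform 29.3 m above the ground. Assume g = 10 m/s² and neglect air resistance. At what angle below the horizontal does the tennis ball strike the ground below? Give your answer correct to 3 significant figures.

v_x = 43.8 cos 46.4° = 30.21 m/s.
At impact |v_y| = √(v_y0² + 2 g h) = √(31.72² + 2×10×29.3) = 39.90 m/s.
Angle below horizontal = arctan(|v_y| / v_x) = arctan(39.90 / 30.21) = 52.9°.

52.9°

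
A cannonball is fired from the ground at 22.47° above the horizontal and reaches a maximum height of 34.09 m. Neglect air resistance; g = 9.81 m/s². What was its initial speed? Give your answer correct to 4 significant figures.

At maximum height v_y = 0, so (v₀ sin θ)² = 2 g H.
v₀ sin 22.47° = √(2 × 9.81 × 34.09) = 25.862 m/s.
v₀ = 25.862 / sin 22.47° = 25.862 / 0.3822 = 67.67 m/s.

67.67 m/s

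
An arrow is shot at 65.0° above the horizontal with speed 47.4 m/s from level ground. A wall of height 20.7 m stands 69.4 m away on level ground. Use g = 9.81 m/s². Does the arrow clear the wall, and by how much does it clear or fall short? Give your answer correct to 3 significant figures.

v_x = 47.4 cos 65.0° = 20.03 m/s; v_y0 = 47.4 sin 65.0° = 42.96 m/s.
Time to reach the wall: t = 69.4 / 20.03 = 3.465 s.
Height at that point: y = 42.96×3.465 − 4.905×3.465² = 89.97 m.
That is 89.97 − 20.7 = 69.3 m above the top of the wall, so the arrow clears it.

Yes — it clears the wall by 69.3 m.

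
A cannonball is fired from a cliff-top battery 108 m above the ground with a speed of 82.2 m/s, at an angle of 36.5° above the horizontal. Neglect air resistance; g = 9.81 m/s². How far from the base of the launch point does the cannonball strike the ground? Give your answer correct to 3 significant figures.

Components: v_x = 82.2 cos 36.5° = 66.08 m/s, v_y = 82.2 sin 36.5° = 48.89 m/s.
Vertical: 0 = 108 + 48.89 t − ½(9.81) t² ⇒ 4.905 t² − 48.89 t − 108 = 0.
t = [48.89 + √(2390 + 2119)] / 9.810 = 11.83 s.
Horizontal: R = v_x · t = 66.08 × 11.83 = 782 m.

782 m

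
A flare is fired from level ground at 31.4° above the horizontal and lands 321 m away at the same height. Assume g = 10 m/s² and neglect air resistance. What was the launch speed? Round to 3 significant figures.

60.1 m/s

On level ground, R = v₀² sin(2θ) / g, so v₀ = √(R g / sin 2θ).
sin(2 × 31.4°) = 0.8894.
v₀ = √(321 × 10 / 0.8894) = √3609 = 60.1 m/s.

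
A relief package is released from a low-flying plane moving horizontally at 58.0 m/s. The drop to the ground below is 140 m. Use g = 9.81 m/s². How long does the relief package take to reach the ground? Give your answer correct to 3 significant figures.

The horizontal speed doesn't affect the fall. With v_y0 = 0, h = ½ g t².
t = √(2 × 140 / 9.81) = √28.54 = 5.34 s.

5.34 s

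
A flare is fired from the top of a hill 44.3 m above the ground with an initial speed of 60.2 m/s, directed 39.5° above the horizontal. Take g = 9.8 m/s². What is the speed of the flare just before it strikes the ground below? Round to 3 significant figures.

v_x = 60.2 cos 39.5° = 46.45 m/s is unchanged throughout.
For the vertical component, v_y² = v_y0² + 2 g h = (38.29)² + 2×9.8×44.3 = 2334, so |v_y| = 48.31 m/s.
Impact speed = √(v_x² + v_y²) = √(2158 + 2334) = 67.0 m/s.

67.0 m/s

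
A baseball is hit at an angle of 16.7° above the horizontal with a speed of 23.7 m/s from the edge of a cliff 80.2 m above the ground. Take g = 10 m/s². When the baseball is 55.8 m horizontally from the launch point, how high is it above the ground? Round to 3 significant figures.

66.7 m

v_x = 23.7 cos 16.7° = 22.70 m/s, v_y0 = 23.7 sin 16.7° = 6.810 m/s.
Time to reach x = 55.8 m: t = x / v_x = 55.8 / 22.70 = 2.458 s.
y = 80.2 + v_y0 t − ½ g t² = 80.2 + 6.810×2.458 − 5.000×2.458² = 66.7 m.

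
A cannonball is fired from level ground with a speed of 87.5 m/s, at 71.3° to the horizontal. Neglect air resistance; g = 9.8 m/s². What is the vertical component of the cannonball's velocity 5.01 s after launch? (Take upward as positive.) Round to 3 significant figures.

33.8 m/s

Initial vertical component: v_y0 = 87.5 sin 71.3° = 82.88 m/s.
v_y(t) = v_y0 − g t = 82.88 − 9.8 × 5.01 = 33.8 m/s.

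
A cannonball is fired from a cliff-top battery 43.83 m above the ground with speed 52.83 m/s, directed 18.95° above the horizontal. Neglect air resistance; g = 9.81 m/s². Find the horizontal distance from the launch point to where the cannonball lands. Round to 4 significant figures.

260.4 m

Components: v_x = 52.83 cos 18.95° = 49.967 m/s, v_y = 52.83 sin 18.95° = 17.156 m/s.
Vertical: 0 = 43.83 + 17.156 t − ½(9.81) t² ⇒ 4.905 t² − 17.156 t − 43.83 = 0.
t = [17.156 + √(294.33 + 859.94)] / 9.810 = 5.2121 s.
Horizontal: R = v_x · t = 49.967 × 5.2121 = 260.4 m.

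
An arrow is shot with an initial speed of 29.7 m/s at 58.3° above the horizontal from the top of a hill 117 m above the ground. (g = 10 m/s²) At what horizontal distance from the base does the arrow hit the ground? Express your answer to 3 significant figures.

125 m

Components: v_x = 29.7 cos 58.3° = 15.61 m/s, v_y = 29.7 sin 58.3° = 25.27 m/s.
Vertical: 0 = 117 + 25.27 t − ½(10) t² ⇒ 5.000 t² − 25.27 t − 117 = 0.
t = [25.27 + √(638.6 + 2340)] / 10.00 = 7.985 s.
Horizontal: R = v_x · t = 15.61 × 7.985 = 125 m.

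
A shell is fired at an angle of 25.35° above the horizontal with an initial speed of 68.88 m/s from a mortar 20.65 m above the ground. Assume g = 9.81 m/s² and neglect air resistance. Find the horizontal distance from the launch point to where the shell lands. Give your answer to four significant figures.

Components: v_x = 68.88 cos 25.35° = 62.247 m/s, v_y = 68.88 sin 25.35° = 29.491 m/s.
Vertical: 0 = 20.65 + 29.491 t − ½(9.81) t² ⇒ 4.905 t² − 29.491 t − 20.65 = 0.
t = [29.491 + √(869.72 + 405.15)] / 9.810 = 6.6459 s.
Horizontal: R = v_x · t = 62.247 × 6.6459 = 413.7 m.

413.7 m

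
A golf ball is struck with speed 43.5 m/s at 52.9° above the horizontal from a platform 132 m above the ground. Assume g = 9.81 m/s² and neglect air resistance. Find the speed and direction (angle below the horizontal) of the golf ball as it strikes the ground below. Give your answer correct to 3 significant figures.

66.9 m/s at 66.9° below the horizontal

v_x = 43.5 cos 52.9° = 26.24 m/s (constant).
|v_y| at impact = √((34.69)² + 2×9.81×132) = 61.59 m/s.
Speed = √(26.24² + 61.59²) = 66.9 m/s; angle = arctan(61.59/26.24) = 66.9° below horizontal.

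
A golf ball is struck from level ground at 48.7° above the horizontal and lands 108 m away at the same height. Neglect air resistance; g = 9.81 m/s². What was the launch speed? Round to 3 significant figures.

On level ground, R = v₀² sin(2θ) / g, so v₀ = √(R g / sin 2θ).
sin(2 × 48.7°) = 0.9917.
v₀ = √(108 × 9.81 / 0.9917) = √1068 = 32.7 m/s.

32.7 m/s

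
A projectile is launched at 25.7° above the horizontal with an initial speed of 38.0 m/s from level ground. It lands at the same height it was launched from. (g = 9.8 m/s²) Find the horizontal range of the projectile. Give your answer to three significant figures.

Components: v_x = 38.0 cos 25.7° = 34.24 m/s, v_y = 38.0 sin 25.7° = 16.48 m/s.
Time of flight (same landing height): t = 2 v_y / g = 2 × 16.48 / 9.8 = 3.363 s.
Range: R = v_x · t = 34.24 × 3.363 = 115 m.

115 m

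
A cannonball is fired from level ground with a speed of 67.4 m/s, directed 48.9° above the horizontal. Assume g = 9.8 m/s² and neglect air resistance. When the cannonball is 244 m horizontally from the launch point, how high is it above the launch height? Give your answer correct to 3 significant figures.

v_x = 67.4 cos 48.9° = 44.31 m/s, v_y0 = 67.4 sin 48.9° = 50.79 m/s.
Time to reach x = 244 m: t = x / v_x = 244 / 44.31 = 5.507 s.
y = v_y0 t − ½ g t² = 50.79×5.507 − 4.900×5.507² = 131 m.

131 m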